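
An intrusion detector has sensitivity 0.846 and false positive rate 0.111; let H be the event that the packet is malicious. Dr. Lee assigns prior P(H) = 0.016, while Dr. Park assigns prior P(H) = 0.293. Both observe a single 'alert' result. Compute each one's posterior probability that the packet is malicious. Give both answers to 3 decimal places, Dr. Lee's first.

Dr. Lee: 0.110; Dr. Park: 0.760

The likelihood ratio for an 'alert' result is 0.846/0.111 = 7.6216.
Dr. Lee: prior odds 0.016/0.984 = 0.016260; posterior odds 0.12393; posterior probability 0.110.
Dr. Park: prior odds 0.293/0.707 = 0.41443; posterior odds 3.1586; posterior probability 0.760.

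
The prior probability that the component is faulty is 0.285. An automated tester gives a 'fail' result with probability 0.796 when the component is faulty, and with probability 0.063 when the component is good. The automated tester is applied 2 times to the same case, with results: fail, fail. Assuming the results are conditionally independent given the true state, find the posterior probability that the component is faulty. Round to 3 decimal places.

With H the event that the component is faulty, the joint likelihood of the observed sequence is P(data|H) = 0.796·0.796 = 0.63362 and P(data|¬H) = 0.063·0.063 = 0.0039690.
Bayes: P(H|data) = 0.285·0.63362 / (0.285·0.63362 + 0.715·0.0039690) = 0.18058/0.18342 = 0.9845.

Posterior P(H) ≈ 0.985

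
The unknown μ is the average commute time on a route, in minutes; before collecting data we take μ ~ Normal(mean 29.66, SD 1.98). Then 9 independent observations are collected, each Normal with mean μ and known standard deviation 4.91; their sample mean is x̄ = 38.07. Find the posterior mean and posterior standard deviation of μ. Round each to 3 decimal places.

With known σ, the Normal prior is conjugate. Weight on the data is w = (n/σ²)/(n/σ² + 1/τ₀²) = 0.373319/(0.373319+0.255076) = 0.59408.
Posterior mean = w·x̄ + (1−w)·μ₀ = 0.59408·38.07 + 0.40592·29.66 = 34.656. Posterior variance = 1/(0.373319+0.255076) = 1.59136, so SD = 1.261.

Posterior mean ≈ 34.656; posterior SD ≈ 1.261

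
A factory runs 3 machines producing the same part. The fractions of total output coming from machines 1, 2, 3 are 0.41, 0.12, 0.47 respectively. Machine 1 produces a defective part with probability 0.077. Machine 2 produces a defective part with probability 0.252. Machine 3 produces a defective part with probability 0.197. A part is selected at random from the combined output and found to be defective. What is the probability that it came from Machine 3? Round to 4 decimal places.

P(defective|M1) = 0.077; P(defective|M2) = 0.252; P(defective|M3) = 0.197.
Prior × likelihood for each source: 0.41·0.077=0.03157, 0.12·0.252=0.03024, 0.47·0.197=0.09259. Summing gives P(defective) = 0.15440.
P(Machine 3 | defective) = 0.09259 / 0.15440 = 0.5997.

Posterior probability ≈ 0.5997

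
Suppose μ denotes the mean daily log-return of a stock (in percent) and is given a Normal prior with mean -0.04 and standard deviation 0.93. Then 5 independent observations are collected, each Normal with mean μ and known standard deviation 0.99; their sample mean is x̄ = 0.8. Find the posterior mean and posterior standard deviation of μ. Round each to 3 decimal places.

Prior precision 1/τ₀² = 1/0.93² = 1.15620; data precision n/σ² = 5/0.99² = 5.10152.
Posterior precision = 1.15620 + 5.10152 = 6.25772, giving posterior SD = 1/√6.25772 = 0.400.
Posterior mean = (1.15620·-0.04 + 5.10152·0.8) / 6.25772 = 0.645.

Posterior mean ≈ 0.645; posterior SD ≈ 0.400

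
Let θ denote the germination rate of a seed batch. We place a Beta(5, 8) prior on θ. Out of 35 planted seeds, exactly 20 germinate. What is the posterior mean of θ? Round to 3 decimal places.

Posterior mean ≈ 0.521

The binomial likelihood is conjugate to the Beta prior: with 20 successes and 15 failures, the posterior is Beta(5+20, 8+15) = Beta(25, 23).
Posterior mean = α/(α+β) = 25/48 = 0.521.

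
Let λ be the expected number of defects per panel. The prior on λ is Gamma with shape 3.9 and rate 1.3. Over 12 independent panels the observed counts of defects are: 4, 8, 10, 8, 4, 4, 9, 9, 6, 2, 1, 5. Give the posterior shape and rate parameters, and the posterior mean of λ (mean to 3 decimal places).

The Poisson likelihood adds the total count to the shape and the number of exposure periods to the rate. Here ∑xᵢ = 70 and n = 12, so shape 3.9→73.9 and rate 1.3→13.3.
Posterior mean = shape/rate = 73.9/13.3 = 5.556.

Posterior: Gamma(shape=73.9, rate=13.3); mean ≈ 5.556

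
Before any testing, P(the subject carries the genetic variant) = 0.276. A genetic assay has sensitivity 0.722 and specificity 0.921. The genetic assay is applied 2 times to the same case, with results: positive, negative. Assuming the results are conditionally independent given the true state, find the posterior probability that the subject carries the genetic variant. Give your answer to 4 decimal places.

Let H be the event that the subject carries the genetic variant; start with P(H) = 0.276. P('positive'|H) = 0.722, P('positive'|¬H) = 0.079.
Update on result 1 ('positive'): P(H) ← 0.722·0.2760 / (0.722·0.2760 + 0.079·0.7240) = 0.19927/0.25647 = 0.7770.
Update on result 2 ('negative'): P(H) ← 0.278·0.7770 / (0.278·0.7770 + 0.921·0.2230) = 0.21600/0.42140 = 0.5126.

Posterior P(H) ≈ 0.5126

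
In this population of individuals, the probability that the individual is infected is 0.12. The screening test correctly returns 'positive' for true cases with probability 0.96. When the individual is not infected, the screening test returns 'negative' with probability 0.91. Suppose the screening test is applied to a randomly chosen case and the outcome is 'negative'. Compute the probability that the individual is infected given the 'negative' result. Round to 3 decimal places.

P(H | E) ≈ 0.006

Let H be the event that the individual is infected. P(H) = 0.12, so P(¬H) = 0.88. With E the 'negative' result, P(E|H) = 0.04 and P(E|¬H) = 0.91.
P(E) = 0.04·0.12 + 0.91·0.88 = 0.0048000 + 0.80080 = 0.80560.
By Bayes' theorem, P(H|E) = 0.0048000 / 0.80560 = 0.006.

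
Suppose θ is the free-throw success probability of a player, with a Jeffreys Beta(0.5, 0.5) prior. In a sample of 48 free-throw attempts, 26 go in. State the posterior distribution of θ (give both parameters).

Posterior: Beta(26.5, 22.5)

The binomial likelihood is conjugate to the Beta prior: with 26 successes and 22 failures, the posterior is Beta(0.5+26, 0.5+22) = Beta(26.5, 22.5).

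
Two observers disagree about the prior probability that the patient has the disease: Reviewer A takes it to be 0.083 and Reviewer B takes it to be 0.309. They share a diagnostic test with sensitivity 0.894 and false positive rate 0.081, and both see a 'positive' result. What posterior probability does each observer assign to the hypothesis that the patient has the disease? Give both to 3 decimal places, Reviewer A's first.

Reviewer A: 0.500; Reviewer B: 0.832

The likelihood ratio for a 'positive' result is 0.894/0.081 = 11.037.
Reviewer A: prior odds 0.083/0.917 = 0.090513; posterior odds 0.99899; posterior probability 0.500.
Reviewer B: prior odds 0.309/0.691 = 0.44718; posterior odds 4.9355; posterior probability 0.832.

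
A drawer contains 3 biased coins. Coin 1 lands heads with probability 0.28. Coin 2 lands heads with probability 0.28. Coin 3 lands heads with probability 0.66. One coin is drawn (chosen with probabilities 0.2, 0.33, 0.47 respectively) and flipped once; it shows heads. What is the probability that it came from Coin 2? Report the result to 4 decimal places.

Tabulate prior·likelihood by source: [1] prior 0.2, lik 0.28, product 0.05600; [2] prior 0.33, lik 0.28, product 0.09240; [3] prior 0.47, lik 0.66, product 0.3102.
Normalizing constant = 0.45860; the posterior for Coin 2 is its product over the sum, 0.09240/0.45860 = 0.2015.

Posterior probability ≈ 0.2015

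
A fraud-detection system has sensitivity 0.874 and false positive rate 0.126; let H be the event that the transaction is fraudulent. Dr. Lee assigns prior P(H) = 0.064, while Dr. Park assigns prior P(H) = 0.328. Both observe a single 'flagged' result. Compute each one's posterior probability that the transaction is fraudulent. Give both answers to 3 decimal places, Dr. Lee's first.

P('+'|H) = 0.874, P('+'|¬H) = 0.126.
Dr. Lee: numerator 0.874·0.064 = 0.055936; evidence = 0.055936+0.126·0.936 = 0.17387; posterior = 0.322.
Dr. Park: numerator 0.874·0.328 = 0.28667; evidence = 0.28667+0.126·0.672 = 0.37134; posterior = 0.772.

Dr. Lee: 0.322; Dr. Park: 0.772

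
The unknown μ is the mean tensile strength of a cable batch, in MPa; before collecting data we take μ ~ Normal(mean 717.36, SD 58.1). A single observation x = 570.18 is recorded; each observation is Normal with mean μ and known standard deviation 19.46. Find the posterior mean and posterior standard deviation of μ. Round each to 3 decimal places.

Prior precision 1/τ₀² = 1/58.1² = 0.00029624; data precision n/σ² = 1/19.46² = 0.00264067.
Posterior precision = 0.00029624 + 0.00264067 = 0.00293691, giving posterior SD = 1/√0.00293691 = 18.452.
Posterior mean = (0.00029624·717.36 + 0.00264067·570.18) / 0.00293691 = 585.026.

Posterior mean ≈ 585.026; posterior SD ≈ 18.452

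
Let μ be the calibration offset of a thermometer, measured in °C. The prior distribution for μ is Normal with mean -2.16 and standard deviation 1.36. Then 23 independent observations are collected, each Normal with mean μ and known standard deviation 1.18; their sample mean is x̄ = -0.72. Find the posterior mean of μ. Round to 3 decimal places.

Posterior mean ≈ -0.766

Prior precision 1/τ₀² = 1/1.36² = 0.540657; data precision n/σ² = 23/1.18² = 16.5182.
Posterior precision = 0.540657 + 16.5182 = 17.0589.
Posterior mean = (0.540657·-2.16 + 16.5182·-0.72) / 17.0589 = -0.766.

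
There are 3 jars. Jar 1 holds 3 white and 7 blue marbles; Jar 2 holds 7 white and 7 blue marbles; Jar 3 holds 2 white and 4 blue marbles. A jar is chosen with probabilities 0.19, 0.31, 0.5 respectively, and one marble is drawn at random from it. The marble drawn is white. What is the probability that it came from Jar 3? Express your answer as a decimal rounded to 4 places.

Tabulate prior·likelihood by source: [1] prior 0.19, lik 0.3, product 0.05700; [2] prior 0.31, lik 0.5, product 0.1550; [3] prior 0.5, lik 0.3333, product 0.1667.
Normalizing constant = 0.37867; the posterior for Jar 3 is its product over the sum, 0.1667/0.37867 = 0.4401.

Posterior probability ≈ 0.4401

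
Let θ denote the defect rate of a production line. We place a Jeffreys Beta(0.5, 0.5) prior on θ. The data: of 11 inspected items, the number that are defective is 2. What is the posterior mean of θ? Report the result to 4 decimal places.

The binomial likelihood is conjugate to the Beta prior: with 2 successes and 9 failures, the posterior is Beta(0.5+2, 0.5+9) = Beta(2.5, 9.5).
E[θ | data] = 2.5/(2.5+9.5) = 0.2083.

Posterior mean ≈ 0.2083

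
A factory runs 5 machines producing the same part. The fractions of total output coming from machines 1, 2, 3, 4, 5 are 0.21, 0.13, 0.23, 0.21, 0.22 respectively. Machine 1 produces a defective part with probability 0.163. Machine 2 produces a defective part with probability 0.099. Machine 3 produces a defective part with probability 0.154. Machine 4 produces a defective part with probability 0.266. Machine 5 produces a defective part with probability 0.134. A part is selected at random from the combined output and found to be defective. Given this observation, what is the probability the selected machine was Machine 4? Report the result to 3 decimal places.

P(defective|M1) = 0.163; P(defective|M2) = 0.099; P(defective|M3) = 0.154; P(defective|M4) = 0.266; P(defective|M5) = 0.134.
Prior × likelihood for each source: 0.21·0.163=0.03423, 0.13·0.099=0.01287, 0.23·0.154=0.03542, 0.21·0.266=0.05586, 0.22·0.134=0.02948. Summing gives P(defective) = 0.16786.
P(Machine 4 | defective) = 0.05586 / 0.16786 = 0.333.

Posterior probability ≈ 0.333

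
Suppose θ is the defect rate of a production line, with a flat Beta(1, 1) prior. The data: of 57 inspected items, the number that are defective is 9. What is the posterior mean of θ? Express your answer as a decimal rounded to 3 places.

Posterior mean ≈ 0.169

The binomial likelihood is conjugate to the Beta prior: with 9 successes and 48 failures, the posterior is Beta(1+9, 1+48) = Beta(10, 49).
E[θ | data] = 10/(10+49) = 0.169.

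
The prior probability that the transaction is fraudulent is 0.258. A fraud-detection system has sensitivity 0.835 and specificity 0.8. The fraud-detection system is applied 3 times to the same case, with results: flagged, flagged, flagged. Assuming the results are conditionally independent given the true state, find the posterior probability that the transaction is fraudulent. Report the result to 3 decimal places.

Let H be the event that the transaction is fraudulent; start with P(H) = 0.258. P('flagged'|H) = 0.835, P('flagged'|¬H) = 0.2.
Update on result 1 ('flagged'): P(H) ← 0.835·0.2580 / (0.835·0.2580 + 0.2·0.7420) = 0.21543/0.36383 = 0.5921.
Update on result 2 ('flagged'): P(H) ← 0.835·0.5921 / (0.835·0.5921 + 0.2·0.4079) = 0.49442/0.57599 = 0.8584.
Update on result 3 ('flagged'): P(H) ← 0.835·0.8584 / (0.835·0.8584 + 0.2·0.1416) = 0.71674/0.74507 = 0.9620.

Posterior P(H) ≈ 0.962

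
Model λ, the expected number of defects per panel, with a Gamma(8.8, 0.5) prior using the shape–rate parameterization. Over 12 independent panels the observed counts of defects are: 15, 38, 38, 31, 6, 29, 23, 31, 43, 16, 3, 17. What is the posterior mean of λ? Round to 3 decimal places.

Posterior mean ≈ 23.904

Total count ∑xᵢ = 290 over n = 12 panels.
Gamma is conjugate to the Poisson likelihood: posterior is Gamma(shape = 8.8+290 = 298.8, rate = 0.5+12 = 12.5).
Posterior mean = shape/rate = 298.8/12.5 = 23.904.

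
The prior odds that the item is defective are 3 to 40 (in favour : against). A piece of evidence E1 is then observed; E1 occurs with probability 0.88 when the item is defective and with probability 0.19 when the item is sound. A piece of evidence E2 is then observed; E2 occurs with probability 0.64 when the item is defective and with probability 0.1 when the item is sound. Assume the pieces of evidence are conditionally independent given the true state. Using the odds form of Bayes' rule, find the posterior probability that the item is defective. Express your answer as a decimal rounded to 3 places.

Posterior probability ≈ 0.690

Prior odds = 3/40 = 0.075000.
Likelihood ratio for E1 = 0.88/0.19 = 4.6316.
Likelihood ratio for E2 = 0.64/0.1 = 6.4000.
Posterior odds = prior odds × LR₁ × LR₂ = 2.2232.
Posterior probability = odds/(1+odds) = 2.2232/3.2232 = 0.690.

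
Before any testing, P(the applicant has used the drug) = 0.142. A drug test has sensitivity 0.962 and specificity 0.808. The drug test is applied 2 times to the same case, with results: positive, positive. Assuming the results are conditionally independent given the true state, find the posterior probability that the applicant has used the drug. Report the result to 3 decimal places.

Posterior P(H) ≈ 0.806

Let H be the event that the applicant has used the drug; start with P(H) = 0.142. P('positive'|H) = 0.962, P('positive'|¬H) = 0.192.
Update on result 1 ('positive'): P(H) ← 0.962·0.1420 / (0.962·0.1420 + 0.192·0.8580) = 0.13660/0.30134 = 0.4533.
Update on result 2 ('positive'): P(H) ← 0.962·0.4533 / (0.962·0.4533 + 0.192·0.5467) = 0.43610/0.54106 = 0.8060.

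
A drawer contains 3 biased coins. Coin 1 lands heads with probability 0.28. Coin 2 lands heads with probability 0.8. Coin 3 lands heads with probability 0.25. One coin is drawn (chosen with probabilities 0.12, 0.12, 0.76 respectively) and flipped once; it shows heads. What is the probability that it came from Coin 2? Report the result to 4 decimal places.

P(heads|C1) = 0.28; P(heads|C2) = 0.8; P(heads|C3) = 0.25.
Prior × likelihood for each source: 0.12·0.28=0.03360, 0.12·0.8=0.09600, 0.76·0.25=0.1900. Summing gives P(heads) = 0.31960.
P(Coin 2 | heads) = 0.09600 / 0.31960 = 0.3004.

Posterior probability ≈ 0.3004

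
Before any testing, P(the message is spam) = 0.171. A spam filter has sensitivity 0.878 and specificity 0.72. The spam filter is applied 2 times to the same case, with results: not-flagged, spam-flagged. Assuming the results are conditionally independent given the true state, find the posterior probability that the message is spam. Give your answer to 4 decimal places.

Let H be the event that the message is spam; start with P(H) = 0.171. P('spam-flagged'|H) = 0.878, P('spam-flagged'|¬H) = 0.28.
Update on result 1 ('not-flagged'): P(H) ← 0.122·0.1710 / (0.122·0.1710 + 0.72·0.8290) = 0.020862/0.61774 = 0.0338.
Update on result 2 ('spam-flagged'): P(H) ← 0.878·0.0338 / (0.878·0.0338 + 0.28·0.9662) = 0.029651/0.30020 = 0.0988.

Posterior P(H) ≈ 0.0988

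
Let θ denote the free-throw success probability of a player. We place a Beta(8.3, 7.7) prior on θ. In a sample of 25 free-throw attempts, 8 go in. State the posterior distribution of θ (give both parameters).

Observing 8 successes and 17 failures updates Beta(8.3, 7.7) by adding the success and failure counts to the two shape parameters: α = 8.3+8 = 16.3, β = 7.7+17 = 24.7.

Posterior: Beta(16.3, 24.7)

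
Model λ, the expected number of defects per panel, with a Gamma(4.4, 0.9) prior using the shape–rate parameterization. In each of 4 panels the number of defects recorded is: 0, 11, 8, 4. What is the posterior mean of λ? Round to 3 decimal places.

The Poisson likelihood adds the total count to the shape and the number of exposure periods to the rate. Here ∑xᵢ = 23 and n = 4, so shape 4.4→27.4 and rate 0.9→4.9.
E[λ | data] = 27.4/4.9 = 5.592.

Posterior mean ≈ 5.592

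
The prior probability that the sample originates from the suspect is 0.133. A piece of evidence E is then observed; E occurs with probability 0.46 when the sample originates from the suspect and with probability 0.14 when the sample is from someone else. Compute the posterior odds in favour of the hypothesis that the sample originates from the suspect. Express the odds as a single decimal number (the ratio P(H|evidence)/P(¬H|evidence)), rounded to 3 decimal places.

Posterior odds ≈ 0.504

Prior odds = 0.133/(1−0.133) = 0.15340. In log-odds, ln(0.15340) = -1.8747.
Add log likelihood ratio: ln(3.2857) = 1.1896.
Posterior log-odds = -0.68511, so posterior odds = exp(-0.68511) = 0.50404.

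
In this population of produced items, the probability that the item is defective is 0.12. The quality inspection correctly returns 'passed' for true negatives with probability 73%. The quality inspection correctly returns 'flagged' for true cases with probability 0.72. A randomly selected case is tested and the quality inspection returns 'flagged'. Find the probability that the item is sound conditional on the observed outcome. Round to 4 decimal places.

Write H for 'the item is defective'. Prior odds H:¬H = 0.12/0.88 = 0.13636. For the 'flagged' outcome, the likelihood ratio is 0.72/0.27 = 2.6667.
Posterior odds = 0.13636 × 2.6667 = 0.36364, so P(H|E) = 0.36364/(1+0.36364) = 0.2667. Then P(¬H|E) = 1 − 0.2667 = 0.7333.

P(¬H | E) ≈ 0.7333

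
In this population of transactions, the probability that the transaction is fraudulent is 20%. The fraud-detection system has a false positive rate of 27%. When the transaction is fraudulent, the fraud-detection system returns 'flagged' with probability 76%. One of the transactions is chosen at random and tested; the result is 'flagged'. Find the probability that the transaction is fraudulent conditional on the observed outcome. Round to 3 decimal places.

Write H for 'the transaction is fraudulent'. Prior odds H:¬H = 0.2/0.8 = 0.25000. For the 'flagged' outcome, the likelihood ratio is 0.76/0.27 = 2.8148.
Posterior odds = 0.25000 × 2.8148 = 0.70370, so P(H|E) = 0.70370/(1+0.70370) = 0.413.

P(H | E) ≈ 0.413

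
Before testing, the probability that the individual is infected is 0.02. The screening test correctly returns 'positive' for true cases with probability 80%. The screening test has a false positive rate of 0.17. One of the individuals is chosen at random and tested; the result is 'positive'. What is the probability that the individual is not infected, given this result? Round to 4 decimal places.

Write H for 'the individual is infected'. Prior odds H:¬H = 0.02/0.98 = 0.020408. For the 'positive' outcome, the likelihood ratio is 0.8/0.17 = 4.7059.
Posterior odds = 0.020408 × 4.7059 = 0.096038, so P(H|E) = 0.096038/(1+0.096038) = 0.0876. Then P(¬H|E) = 1 − 0.0876 = 0.9124.

P(¬H | E) ≈ 0.9124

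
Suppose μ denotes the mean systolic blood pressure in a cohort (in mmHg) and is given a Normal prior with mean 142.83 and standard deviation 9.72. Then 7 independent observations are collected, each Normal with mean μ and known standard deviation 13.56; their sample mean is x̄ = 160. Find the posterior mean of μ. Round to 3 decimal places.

With known σ, the Normal prior is conjugate. Weight on the data is w = (n/σ²)/(n/σ² + 1/τ₀²) = 0.0380696/(0.0380696+0.0105844) = 0.78246.
Posterior mean = w·x̄ + (1−w)·μ₀ = 0.78246·160 + 0.21754·142.83 = 156.265.

Posterior mean ≈ 156.265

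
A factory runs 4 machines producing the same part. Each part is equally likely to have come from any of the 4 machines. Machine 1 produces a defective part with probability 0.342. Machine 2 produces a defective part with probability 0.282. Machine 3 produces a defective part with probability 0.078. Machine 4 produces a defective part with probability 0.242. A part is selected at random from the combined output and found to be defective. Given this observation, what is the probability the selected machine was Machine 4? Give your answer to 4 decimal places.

P(defective|M1) = 0.342; P(defective|M2) = 0.282; P(defective|M3) = 0.078; P(defective|M4) = 0.242.
Prior × likelihood for each source: 0.25·0.342=0.08550, 0.25·0.282=0.07050, 0.25·0.078=0.01950, 0.25·0.242=0.06050. Summing gives P(defective) = 0.23600.
P(Machine 4 | defective) = 0.06050 / 0.23600 = 0.2564.

Posterior probability ≈ 0.2564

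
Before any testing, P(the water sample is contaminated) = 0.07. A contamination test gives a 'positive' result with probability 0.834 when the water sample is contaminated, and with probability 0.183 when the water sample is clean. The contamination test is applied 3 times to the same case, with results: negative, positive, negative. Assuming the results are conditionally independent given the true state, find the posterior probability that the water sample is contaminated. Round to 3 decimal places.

Posterior P(H) ≈ 0.014

With H the event that the water sample is contaminated, the joint likelihood of the observed sequence is P(data|H) = 0.166·0.834·0.166 = 0.022982 and P(data|¬H) = 0.817·0.183·0.817 = 0.12215.
Bayes: P(H|data) = 0.07·0.022982 / (0.07·0.022982 + 0.93·0.12215) = 0.0016087/0.11521 = 0.0140.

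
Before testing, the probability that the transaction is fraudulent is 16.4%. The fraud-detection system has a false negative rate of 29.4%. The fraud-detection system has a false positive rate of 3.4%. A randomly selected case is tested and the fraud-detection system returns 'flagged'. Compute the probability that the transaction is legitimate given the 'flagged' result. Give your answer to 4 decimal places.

P(¬H | E) ≈ 0.1971

Let H be the event that the transaction is fraudulent. P(H) = 0.164, so P(¬H) = 0.836. With E the 'flagged' result, P(E|H) = 0.706 and P(E|¬H) = 0.034.
P(E) = 0.706·0.164 + 0.034·0.836 = 0.11578 + 0.028424 = 0.14421.
By Bayes' theorem, P(H|E) = 0.11578 / 0.14421 = 0.8029. Hence P(¬H|E) = 1 − 0.8029 = 0.1971.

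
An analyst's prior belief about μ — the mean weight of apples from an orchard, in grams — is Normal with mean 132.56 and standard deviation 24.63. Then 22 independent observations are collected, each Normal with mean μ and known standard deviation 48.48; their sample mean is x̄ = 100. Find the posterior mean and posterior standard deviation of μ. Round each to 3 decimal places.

Posterior mean ≈ 104.875; posterior SD ≈ 9.531

Prior precision 1/τ₀² = 1/24.63² = 0.00164843; data precision n/σ² = 22/48.48² = 0.00936047.
Posterior precision = 0.00164843 + 0.00936047 = 0.0110089, giving posterior SD = 1/√0.0110089 = 9.531.
Posterior mean = (0.00164843·132.56 + 0.00936047·100) / 0.0110089 = 104.875.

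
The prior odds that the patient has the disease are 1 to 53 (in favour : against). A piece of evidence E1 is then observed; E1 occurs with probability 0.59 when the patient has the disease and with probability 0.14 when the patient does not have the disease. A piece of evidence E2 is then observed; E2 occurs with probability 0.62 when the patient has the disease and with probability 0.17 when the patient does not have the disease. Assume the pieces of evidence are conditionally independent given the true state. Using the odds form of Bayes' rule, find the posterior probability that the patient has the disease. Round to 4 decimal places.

Posterior probability ≈ 0.2248

Prior odds = 1/53 = 0.018868.
Likelihood ratio for E1 = 0.59/0.14 = 4.2143.
Likelihood ratio for E2 = 0.62/0.17 = 3.6471.
Posterior odds = prior odds × LR₁ × LR₂ = 0.29000.
Posterior probability = odds/(1+odds) = 0.29000/1.2900 = 0.2248.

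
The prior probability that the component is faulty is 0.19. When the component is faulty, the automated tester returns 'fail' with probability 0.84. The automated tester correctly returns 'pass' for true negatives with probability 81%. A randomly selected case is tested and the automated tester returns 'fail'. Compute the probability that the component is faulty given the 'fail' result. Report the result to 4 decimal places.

Let H be the event that the component is faulty. P(H) = 0.19, so P(¬H) = 0.81. With E the 'fail' result, P(E|H) = 0.84 and P(E|¬H) = 0.19.
P(E) = 0.84·0.19 + 0.19·0.81 = 0.15960 + 0.15390 = 0.31350.
By Bayes' theorem, P(H|E) = 0.15960 / 0.31350 = 0.5091.

P(H | E) ≈ 0.5091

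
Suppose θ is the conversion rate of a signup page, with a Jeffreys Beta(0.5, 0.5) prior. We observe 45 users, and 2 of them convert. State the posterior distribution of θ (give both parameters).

Posterior: Beta(2.5, 43.5)

Observing 2 successes and 43 failures updates Beta(0.5, 0.5) by adding the success and failure counts to the two shape parameters: α = 0.5+2 = 2.5, β = 0.5+43 = 43.5.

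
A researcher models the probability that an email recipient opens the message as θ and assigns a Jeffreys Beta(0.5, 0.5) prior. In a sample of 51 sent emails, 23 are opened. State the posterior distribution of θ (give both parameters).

Observing 23 successes and 28 failures updates Beta(0.5, 0.5) by adding the success and failure counts to the two shape parameters: α = 0.5+23 = 23.5, β = 0.5+28 = 28.5.

Posterior: Beta(23.5, 28.5)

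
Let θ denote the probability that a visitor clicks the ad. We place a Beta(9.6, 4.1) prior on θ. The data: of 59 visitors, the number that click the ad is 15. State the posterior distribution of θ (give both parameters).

Posterior: Beta(24.6, 48.1)

The binomial likelihood is conjugate to the Beta prior: with 15 successes and 44 failures, the posterior is Beta(9.6+15, 4.1+44) = Beta(24.6, 48.1).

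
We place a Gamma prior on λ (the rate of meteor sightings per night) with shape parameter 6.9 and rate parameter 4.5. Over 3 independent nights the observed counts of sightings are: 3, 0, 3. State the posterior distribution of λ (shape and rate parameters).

Posterior: Gamma(shape=12.9, rate=7.5)

The Poisson likelihood adds the total count to the shape and the number of exposure periods to the rate. Here ∑xᵢ = 6 and n = 3, so shape 6.9→12.9 and rate 4.5→7.5.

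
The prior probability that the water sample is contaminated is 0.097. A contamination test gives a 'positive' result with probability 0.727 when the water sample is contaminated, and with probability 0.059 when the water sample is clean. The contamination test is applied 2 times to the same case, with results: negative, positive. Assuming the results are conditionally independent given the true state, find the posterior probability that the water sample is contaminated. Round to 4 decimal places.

Let H be the event that the water sample is contaminated; start with P(H) = 0.097. P('positive'|H) = 0.727, P('positive'|¬H) = 0.059.
Update on result 1 ('negative'): P(H) ← 0.273·0.0970 / (0.273·0.0970 + 0.941·0.9030) = 0.026481/0.87620 = 0.0302.
Update on result 2 ('positive'): P(H) ← 0.727·0.0302 / (0.727·0.0302 + 0.059·0.9698) = 0.021972/0.079189 = 0.2775.

Posterior P(H) ≈ 0.2775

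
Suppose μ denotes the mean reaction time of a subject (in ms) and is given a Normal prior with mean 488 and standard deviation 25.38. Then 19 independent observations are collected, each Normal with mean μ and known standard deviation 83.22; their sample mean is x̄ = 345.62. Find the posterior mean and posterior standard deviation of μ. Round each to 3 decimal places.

With known σ, the Normal prior is conjugate. Weight on the data is w = (n/σ²)/(n/σ² + 1/τ₀²) = 0.00274346/(0.00274346+0.00155245) = 0.63862.
Posterior mean = w·x̄ + (1−w)·μ₀ = 0.63862·345.62 + 0.36138·488 = 397.073. Posterior variance = 1/(0.00274346+0.00155245) = 232.780, so SD = 15.257.

Posterior mean ≈ 397.073; posterior SD ≈ 15.257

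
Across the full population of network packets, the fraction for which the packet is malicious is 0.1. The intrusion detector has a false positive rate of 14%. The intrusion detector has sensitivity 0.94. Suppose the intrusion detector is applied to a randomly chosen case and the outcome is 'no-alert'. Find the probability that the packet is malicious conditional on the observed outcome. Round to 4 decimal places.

P(H | E) ≈ 0.0077

Let H be the event that the packet is malicious. P(H) = 0.1, so P(¬H) = 0.9. With E the 'no-alert' result, P(E|H) = 0.06 and P(E|¬H) = 0.86.
P(E) = 0.06·0.1 + 0.86·0.9 = 0.0060000 + 0.77400 = 0.78000.
By Bayes' theorem, P(H|E) = 0.0060000 / 0.78000 = 0.0077.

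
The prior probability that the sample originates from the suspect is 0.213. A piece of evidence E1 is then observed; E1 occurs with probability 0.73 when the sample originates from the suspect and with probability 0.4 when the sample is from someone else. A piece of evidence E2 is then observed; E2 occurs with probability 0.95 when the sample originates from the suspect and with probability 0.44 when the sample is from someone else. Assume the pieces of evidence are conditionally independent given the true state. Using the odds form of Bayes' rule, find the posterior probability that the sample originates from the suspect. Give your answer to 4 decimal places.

Prior odds = 0.213/(1−0.213) = 0.27065. In log-odds, ln(0.27065) = -1.3069.
Add log likelihood ratios: ln(1.8250) + ln(2.1591) = 1.3713.
Posterior log-odds = 0.064331, so posterior odds = exp(0.064331) = 1.0664. Converting, P(H|E) = 1.0664/2.0664 = 0.5161.

Posterior probability ≈ 0.5161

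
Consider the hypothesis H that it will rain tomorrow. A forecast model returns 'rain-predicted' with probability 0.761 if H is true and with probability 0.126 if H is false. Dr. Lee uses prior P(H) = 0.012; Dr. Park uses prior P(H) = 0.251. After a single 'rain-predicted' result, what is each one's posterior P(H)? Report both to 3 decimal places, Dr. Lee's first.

The likelihood ratio for a 'rain-predicted' result is 0.761/0.126 = 6.0397.
Dr. Lee: prior odds 0.012/0.988 = 0.012146; posterior odds 0.073356; posterior probability 0.068.
Dr. Park: prior odds 0.251/0.749 = 0.33511; posterior odds 2.0240; posterior probability 0.669.

Dr. Lee: 0.068; Dr. Park: 0.669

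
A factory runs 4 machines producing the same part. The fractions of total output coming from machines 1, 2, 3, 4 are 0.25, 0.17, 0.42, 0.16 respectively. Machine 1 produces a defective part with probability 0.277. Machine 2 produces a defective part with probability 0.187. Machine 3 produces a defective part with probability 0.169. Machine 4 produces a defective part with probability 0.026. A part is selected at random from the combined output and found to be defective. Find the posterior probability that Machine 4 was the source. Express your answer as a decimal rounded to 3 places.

P(defective|M1) = 0.277; P(defective|M2) = 0.187; P(defective|M3) = 0.169; P(defective|M4) = 0.026.
Prior × likelihood for each source: 0.25·0.277=0.06925, 0.17·0.187=0.03179, 0.42·0.169=0.07098, 0.16·0.026=0.004160. Summing gives P(defective) = 0.17618.
P(Machine 4 | defective) = 0.004160 / 0.17618 = 0.024.

Posterior probability ≈ 0.024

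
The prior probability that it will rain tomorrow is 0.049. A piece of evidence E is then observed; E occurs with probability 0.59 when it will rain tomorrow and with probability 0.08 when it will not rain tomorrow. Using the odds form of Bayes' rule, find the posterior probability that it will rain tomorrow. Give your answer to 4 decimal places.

Prior odds = 0.049/(1−0.049) = 0.051525. In log-odds, ln(0.051525) = -2.9657.
Add log likelihood ratio: ln(7.3750) = 1.9981.
Posterior log-odds = -0.96760, so posterior odds = exp(-0.96760) = 0.37999. Converting, P(H|E) = 0.37999/1.3800 = 0.2754.

Posterior probability ≈ 0.2754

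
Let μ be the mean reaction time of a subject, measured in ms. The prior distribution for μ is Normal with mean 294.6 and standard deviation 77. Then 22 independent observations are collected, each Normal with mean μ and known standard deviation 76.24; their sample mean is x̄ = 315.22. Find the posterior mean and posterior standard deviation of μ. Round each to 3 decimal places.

Posterior mean ≈ 314.340; posterior SD ≈ 15.904

With known σ, the Normal prior is conjugate. Weight on the data is w = (n/σ²)/(n/σ² + 1/τ₀²) = 0.00378492/(0.00378492+0.00016866) = 0.95734.
Posterior mean = w·x̄ + (1−w)·μ₀ = 0.95734·315.22 + 0.042661·294.6 = 314.340. Posterior variance = 1/(0.00378492+0.00016866) = 252.935, so SD = 15.904.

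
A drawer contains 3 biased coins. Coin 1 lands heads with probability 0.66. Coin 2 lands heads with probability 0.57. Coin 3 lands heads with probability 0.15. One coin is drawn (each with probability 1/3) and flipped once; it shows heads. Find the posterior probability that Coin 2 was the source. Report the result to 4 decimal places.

Posterior probability ≈ 0.4130

Tabulate prior·likelihood by source: [1] prior 0.333333, lik 0.66, product 0.2200; [2] prior 0.333333, lik 0.57, product 0.1900; [3] prior 0.333333, lik 0.15, product 0.05000.
Normalizing constant = 0.46000; the posterior for Coin 2 is its product over the sum, 0.1900/0.46000 = 0.4130.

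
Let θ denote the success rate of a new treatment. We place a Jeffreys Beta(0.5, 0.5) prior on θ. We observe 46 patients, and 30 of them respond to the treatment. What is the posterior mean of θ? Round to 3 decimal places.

Observing 30 successes and 16 failures updates Beta(0.5, 0.5) by adding the success and failure counts to the two shape parameters: α = 0.5+30 = 30.5, β = 0.5+16 = 16.5.
E[θ | data] = 30.5/(30.5+16.5) = 0.649.

Posterior mean ≈ 0.649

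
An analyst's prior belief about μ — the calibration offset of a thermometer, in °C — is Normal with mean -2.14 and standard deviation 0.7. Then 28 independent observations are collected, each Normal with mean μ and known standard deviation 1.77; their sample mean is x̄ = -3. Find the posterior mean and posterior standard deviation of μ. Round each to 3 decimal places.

Posterior mean ≈ -2.840; posterior SD ≈ 0.302

Prior precision 1/τ₀² = 1/0.7² = 2.04082; data precision n/σ² = 28/1.77² = 8.93741.
Posterior precision = 2.04082 + 8.93741 = 10.9782, giving posterior SD = 1/√10.9782 = 0.302.
Posterior mean = (2.04082·-2.14 + 8.93741·-3) / 10.9782 = -2.840.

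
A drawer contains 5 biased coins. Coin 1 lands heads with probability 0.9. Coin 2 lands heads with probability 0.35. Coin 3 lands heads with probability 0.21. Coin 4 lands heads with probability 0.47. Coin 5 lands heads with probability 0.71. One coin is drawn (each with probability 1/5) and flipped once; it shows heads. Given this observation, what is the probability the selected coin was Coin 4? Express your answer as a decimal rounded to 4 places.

P(heads|C1) = 0.9; P(heads|C2) = 0.35; P(heads|C3) = 0.21; P(heads|C4) = 0.47; P(heads|C5) = 0.71.
Prior × likelihood for each source: 0.2·0.9=0.1800, 0.2·0.35=0.07000, 0.2·0.21=0.04200, 0.2·0.47=0.09400, 0.2·0.71=0.1420. Summing gives P(heads) = 0.52800.
P(Coin 4 | heads) = 0.09400 / 0.52800 = 0.1780.

Posterior probability ≈ 0.1780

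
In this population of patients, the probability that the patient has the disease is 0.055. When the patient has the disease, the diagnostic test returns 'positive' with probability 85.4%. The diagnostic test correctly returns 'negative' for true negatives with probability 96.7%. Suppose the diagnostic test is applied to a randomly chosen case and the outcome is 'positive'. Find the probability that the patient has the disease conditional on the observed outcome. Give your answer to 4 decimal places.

Let H be the event that the patient has the disease. P(H) = 0.055, so P(¬H) = 0.945. With E the 'positive' result, P(E|H) = 0.854 and P(E|¬H) = 0.033.
P(E) = 0.854·0.055 + 0.033·0.945 = 0.046970 + 0.031185 = 0.078155.
By Bayes' theorem, P(H|E) = 0.046970 / 0.078155 = 0.6010.

P(H | E) ≈ 0.6010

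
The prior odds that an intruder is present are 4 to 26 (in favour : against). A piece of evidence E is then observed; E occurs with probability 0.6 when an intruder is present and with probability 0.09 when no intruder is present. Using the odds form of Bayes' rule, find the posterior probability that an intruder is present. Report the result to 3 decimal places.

Prior odds = 4/26 = 0.15385.
Likelihood ratio for E = 0.6/0.09 = 6.6667.
Posterior odds = prior odds × LR = 1.0256.
Posterior probability = odds/(1+odds) = 1.0256/2.0256 = 0.506.

Posterior probability ≈ 0.506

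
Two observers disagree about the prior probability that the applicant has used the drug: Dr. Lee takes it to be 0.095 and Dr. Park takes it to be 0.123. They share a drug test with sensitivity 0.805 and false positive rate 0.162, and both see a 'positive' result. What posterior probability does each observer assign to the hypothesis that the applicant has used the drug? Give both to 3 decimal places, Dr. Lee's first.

Dr. Lee: 0.343; Dr. Park: 0.411

P('+'|H) = 0.805, P('+'|¬H) = 0.162.
Dr. Lee: numerator 0.805·0.095 = 0.076475; evidence = 0.076475+0.162·0.905 = 0.22309; posterior = 0.343.
Dr. Park: numerator 0.805·0.123 = 0.099015; evidence = 0.099015+0.162·0.877 = 0.24109; posterior = 0.411.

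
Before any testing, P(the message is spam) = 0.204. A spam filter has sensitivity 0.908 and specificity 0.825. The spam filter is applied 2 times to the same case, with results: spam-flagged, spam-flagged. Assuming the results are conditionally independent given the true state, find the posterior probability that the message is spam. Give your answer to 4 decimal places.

Posterior P(H) ≈ 0.8734

Let H be the event that the message is spam; start with P(H) = 0.204. P('spam-flagged'|H) = 0.908, P('spam-flagged'|¬H) = 0.175.
Update on result 1 ('spam-flagged'): P(H) ← 0.908·0.2040 / (0.908·0.2040 + 0.175·0.7960) = 0.18523/0.32453 = 0.5708.
Update on result 2 ('spam-flagged'): P(H) ← 0.908·0.5708 / (0.908·0.5708 + 0.175·0.4292) = 0.51826/0.59337 = 0.8734.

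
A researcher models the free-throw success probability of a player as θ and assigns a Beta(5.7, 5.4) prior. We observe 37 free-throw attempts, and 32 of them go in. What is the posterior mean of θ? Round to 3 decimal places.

Posterior mean ≈ 0.784

Observing 32 successes and 5 failures updates Beta(5.7, 5.4) by adding the success and failure counts to the two shape parameters: α = 5.7+32 = 37.7, β = 5.4+5 = 10.4.
E[θ | data] = 37.7/(37.7+10.4) = 0.784.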